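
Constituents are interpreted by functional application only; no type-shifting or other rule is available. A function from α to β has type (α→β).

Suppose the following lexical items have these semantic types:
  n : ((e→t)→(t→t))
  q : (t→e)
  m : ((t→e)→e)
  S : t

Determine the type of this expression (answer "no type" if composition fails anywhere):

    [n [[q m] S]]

[q m]: ((t→e)→e) applied to (t→e) yields e.
[[q m] S]: e with t — neither is a function whose domain matches the other; composition fails here.

no type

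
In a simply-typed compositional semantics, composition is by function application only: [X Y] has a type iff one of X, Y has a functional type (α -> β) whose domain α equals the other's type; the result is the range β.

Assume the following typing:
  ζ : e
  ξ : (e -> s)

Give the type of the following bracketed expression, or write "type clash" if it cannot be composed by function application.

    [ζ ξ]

[ζ ξ]: (e -> s) applied to e yields s.

s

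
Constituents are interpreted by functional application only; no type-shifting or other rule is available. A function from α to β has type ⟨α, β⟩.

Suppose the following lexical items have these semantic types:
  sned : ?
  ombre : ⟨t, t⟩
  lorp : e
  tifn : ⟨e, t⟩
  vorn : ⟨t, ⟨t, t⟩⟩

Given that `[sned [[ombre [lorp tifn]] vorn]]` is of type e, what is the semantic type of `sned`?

⟨⟨t, t⟩, e⟩

[sned [[ombre [lorp tifn]] vorn]] is required to be e. [[ombre [lorp tifn]] vorn] : ⟨t, t⟩ cannot yield e as functor, so sned : ⟨⟨t, t⟩, e⟩.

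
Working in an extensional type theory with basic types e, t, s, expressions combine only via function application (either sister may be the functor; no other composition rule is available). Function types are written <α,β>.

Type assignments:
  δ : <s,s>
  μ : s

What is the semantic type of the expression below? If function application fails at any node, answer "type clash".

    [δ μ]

[δ μ]: <s,s> applied to s yields s.

s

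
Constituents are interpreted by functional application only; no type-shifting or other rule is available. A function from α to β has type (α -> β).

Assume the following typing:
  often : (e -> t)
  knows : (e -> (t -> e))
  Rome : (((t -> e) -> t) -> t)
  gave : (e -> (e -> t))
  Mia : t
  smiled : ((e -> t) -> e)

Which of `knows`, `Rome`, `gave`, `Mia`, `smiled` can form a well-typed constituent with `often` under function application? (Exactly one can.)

smiled

knows : (e -> (t -> e)) — does not combine with often.
Rome : (((t -> e) -> t) -> t) — does not combine with often.
gave : (e -> (e -> t)) — does not combine with often.
Mia : t — does not combine with often.
smiled — combines: smiled : ((e -> t) -> e) takes often : (e -> t) as argument, giving e.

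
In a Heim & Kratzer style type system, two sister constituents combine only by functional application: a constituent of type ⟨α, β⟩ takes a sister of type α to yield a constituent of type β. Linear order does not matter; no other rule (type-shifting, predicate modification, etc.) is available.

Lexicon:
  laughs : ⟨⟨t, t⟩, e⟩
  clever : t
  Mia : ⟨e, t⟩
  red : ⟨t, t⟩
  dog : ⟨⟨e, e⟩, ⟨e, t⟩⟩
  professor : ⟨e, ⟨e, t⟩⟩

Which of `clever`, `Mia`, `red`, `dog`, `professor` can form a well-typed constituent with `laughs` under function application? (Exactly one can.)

red

clever : t — laughs needs ⟨t, t⟩; clever needs nothing (atomic); neither fits.
Mia : ⟨e, t⟩ — laughs needs ⟨t, t⟩; Mia needs e; neither fits.
red — combines: laughs : ⟨⟨t, t⟩, e⟩ takes red : ⟨t, t⟩ as argument, giving e.
dog : ⟨⟨e, e⟩, ⟨e, t⟩⟩ — laughs needs ⟨t, t⟩; dog needs ⟨e, e⟩; neither fits.
professor : ⟨e, ⟨e, t⟩⟩ — laughs needs ⟨t, t⟩; professor needs e; neither fits.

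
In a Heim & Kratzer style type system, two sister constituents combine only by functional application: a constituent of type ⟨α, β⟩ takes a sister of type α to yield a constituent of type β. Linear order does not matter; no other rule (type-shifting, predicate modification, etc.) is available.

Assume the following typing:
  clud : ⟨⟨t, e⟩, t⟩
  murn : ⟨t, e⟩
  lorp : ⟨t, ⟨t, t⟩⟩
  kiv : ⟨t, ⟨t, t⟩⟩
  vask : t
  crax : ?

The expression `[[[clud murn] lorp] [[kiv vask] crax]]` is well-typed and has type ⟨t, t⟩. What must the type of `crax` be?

⟨⟨t, t⟩, ⟨⟨t, t⟩, ⟨t, t⟩⟩⟩

For [[[clud murn] lorp] [[kiv vask] crax]] to have type ⟨t, t⟩ with [[clud murn] lorp] of type ⟨t, t⟩, [[kiv vask] crax] must be the function: [[kiv vask] crax] : ⟨⟨t, t⟩, ⟨t, t⟩⟩.
For [[kiv vask] crax] to have type ⟨⟨t, t⟩, ⟨t, t⟩⟩ with [kiv vask] of type ⟨t, t⟩, crax must be the function: crax : ⟨⟨t, t⟩, ⟨⟨t, t⟩, ⟨t, t⟩⟩⟩.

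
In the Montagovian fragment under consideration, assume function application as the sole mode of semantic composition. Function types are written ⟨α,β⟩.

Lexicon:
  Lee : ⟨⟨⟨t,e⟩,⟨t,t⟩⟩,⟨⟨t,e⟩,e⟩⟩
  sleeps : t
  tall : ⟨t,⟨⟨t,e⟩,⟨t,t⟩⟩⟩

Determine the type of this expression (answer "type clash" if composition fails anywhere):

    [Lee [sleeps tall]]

[sleeps tall]: tall is ⟨t,⟨⟨t,e⟩,⟨t,t⟩⟩⟩, sleeps is t; result ⟨⟨t,e⟩,⟨t,t⟩⟩.
[Lee [sleeps tall]]: Lee is ⟨⟨⟨t,e⟩,⟨t,t⟩⟩,⟨⟨t,e⟩,e⟩⟩, [sleeps tall] is ⟨⟨t,e⟩,⟨t,t⟩⟩; result ⟨⟨t,e⟩,e⟩.

⟨⟨t,e⟩,e⟩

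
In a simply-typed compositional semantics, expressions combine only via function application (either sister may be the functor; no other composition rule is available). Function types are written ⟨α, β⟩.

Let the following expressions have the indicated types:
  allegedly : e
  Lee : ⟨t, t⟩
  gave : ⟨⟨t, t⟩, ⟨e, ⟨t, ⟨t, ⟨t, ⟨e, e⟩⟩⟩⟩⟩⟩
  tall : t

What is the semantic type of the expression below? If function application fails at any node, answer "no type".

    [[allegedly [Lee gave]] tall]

[Lee gave]: ⟨⟨t, t⟩, ⟨e, ⟨t, ⟨t, ⟨t, ⟨e, e⟩⟩⟩⟩⟩⟩ applied to ⟨t, t⟩ yields ⟨e, ⟨t, ⟨t, ⟨t, ⟨e, e⟩⟩⟩⟩⟩.
[allegedly [Lee gave]]: ⟨e, ⟨t, ⟨t, ⟨t, ⟨e, e⟩⟩⟩⟩⟩ applied to e yields ⟨t, ⟨t, ⟨t, ⟨e, e⟩⟩⟩⟩.
[[allegedly [Lee gave]] tall]: ⟨t, ⟨t, ⟨t, ⟨e, e⟩⟩⟩⟩ applied to t yields ⟨t, ⟨t, ⟨e, e⟩⟩⟩.

⟨t, ⟨t, ⟨e, e⟩⟩⟩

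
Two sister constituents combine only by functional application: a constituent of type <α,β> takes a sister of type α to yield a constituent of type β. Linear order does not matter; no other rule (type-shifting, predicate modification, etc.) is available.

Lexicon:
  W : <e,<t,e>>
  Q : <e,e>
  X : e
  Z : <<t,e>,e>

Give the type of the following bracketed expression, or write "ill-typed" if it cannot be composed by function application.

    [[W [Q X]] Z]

[Q X]: <e,e> applied to e yields e.
[W [Q X]]: <e,<t,e>> applied to e yields <t,e>.
[[W [Q X]] Z]: <<t,e>,e> applied to <t,e> yields e.

e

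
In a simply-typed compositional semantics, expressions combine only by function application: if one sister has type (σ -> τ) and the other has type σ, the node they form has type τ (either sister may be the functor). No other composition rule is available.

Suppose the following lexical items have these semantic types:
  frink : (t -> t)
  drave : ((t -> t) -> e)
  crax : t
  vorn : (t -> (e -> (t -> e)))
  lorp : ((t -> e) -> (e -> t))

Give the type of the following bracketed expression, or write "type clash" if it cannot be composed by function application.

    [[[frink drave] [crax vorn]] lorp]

[frink drave]: functor drave : ((t -> t) -> e), argument frink : (t -> t); result e.
[crax vorn]: functor vorn : (t -> (e -> (t -> e))), argument crax : t; result (e -> (t -> e)).
[[frink drave] [crax vorn]]: functor [crax vorn] : (e -> (t -> e)), argument [frink drave] : e; result (t -> e).
[[[frink drave] [crax vorn]] lorp]: functor lorp : ((t -> e) -> (e -> t)), argument [[frink drave] [crax vorn]] : (t -> e); result (e -> t).

(e -> t)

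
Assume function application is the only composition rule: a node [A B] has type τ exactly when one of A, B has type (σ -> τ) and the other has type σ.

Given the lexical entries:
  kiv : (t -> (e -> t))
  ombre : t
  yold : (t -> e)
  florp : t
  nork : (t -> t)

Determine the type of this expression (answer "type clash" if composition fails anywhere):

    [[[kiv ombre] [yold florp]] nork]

t

[kiv ombre]: kiv is (t -> (e -> t)), ombre is t; result (e -> t).
[yold florp]: yold is (t -> e), florp is t; result e.
[[kiv ombre] [yold florp]]: [kiv ombre] is (e -> t), [yold florp] is e; result t.
[[[kiv ombre] [yold florp]] nork]: nork is (t -> t), [[kiv ombre] [yold florp]] is t; result t.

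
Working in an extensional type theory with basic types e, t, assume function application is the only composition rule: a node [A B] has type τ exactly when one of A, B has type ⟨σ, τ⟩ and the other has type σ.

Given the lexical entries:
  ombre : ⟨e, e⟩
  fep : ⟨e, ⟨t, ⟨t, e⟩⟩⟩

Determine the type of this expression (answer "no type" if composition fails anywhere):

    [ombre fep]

At [ombre fep]: neither ⟨e, e⟩ nor ⟨e, ⟨t, ⟨t, e⟩⟩⟩ can take the other as argument; the node is ill-typed.

no type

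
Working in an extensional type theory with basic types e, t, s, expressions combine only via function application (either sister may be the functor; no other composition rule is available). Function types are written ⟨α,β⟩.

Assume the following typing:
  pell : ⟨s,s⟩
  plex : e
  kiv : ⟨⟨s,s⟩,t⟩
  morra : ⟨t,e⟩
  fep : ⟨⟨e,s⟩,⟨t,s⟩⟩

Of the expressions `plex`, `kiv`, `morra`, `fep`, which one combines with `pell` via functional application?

plex : e — does not combine with pell.
kiv — combines: kiv : ⟨⟨s,s⟩,t⟩ takes pell : ⟨s,s⟩ as argument, giving t.
morra : ⟨t,e⟩ — does not combine with pell.
fep : ⟨⟨e,s⟩,⟨t,s⟩⟩ — does not combine with pell.

kiv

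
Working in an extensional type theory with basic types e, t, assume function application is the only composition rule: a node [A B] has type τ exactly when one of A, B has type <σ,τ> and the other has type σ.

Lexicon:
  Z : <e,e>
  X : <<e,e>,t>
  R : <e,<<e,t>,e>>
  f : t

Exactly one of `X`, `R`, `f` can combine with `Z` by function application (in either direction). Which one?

X — combines: X : <<e,e>,t> takes Z : <e,e> as argument, giving t.
R : <e,<<e,t>,e>> — no; Z wants e, and R wants e.
f : t — no; Z wants e, and f wants nothing (atomic).

X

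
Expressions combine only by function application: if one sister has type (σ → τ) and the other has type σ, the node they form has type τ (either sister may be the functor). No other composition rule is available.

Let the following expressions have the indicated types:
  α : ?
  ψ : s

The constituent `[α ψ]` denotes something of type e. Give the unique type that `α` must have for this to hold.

(s → e)

At [α ψ] (required: e): ψ is s, which is not a function with range e; hence α is the functor — type (s → e).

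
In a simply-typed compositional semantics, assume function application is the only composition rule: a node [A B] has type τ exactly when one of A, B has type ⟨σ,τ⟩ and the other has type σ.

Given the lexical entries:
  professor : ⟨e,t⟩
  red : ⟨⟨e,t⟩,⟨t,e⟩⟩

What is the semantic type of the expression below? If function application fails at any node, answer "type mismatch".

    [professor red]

⟨t,e⟩

[professor red] — red of type ⟨⟨e,t⟩,⟨t,e⟩⟩ combines with professor of type ⟨e,t⟩: type ⟨t,e⟩.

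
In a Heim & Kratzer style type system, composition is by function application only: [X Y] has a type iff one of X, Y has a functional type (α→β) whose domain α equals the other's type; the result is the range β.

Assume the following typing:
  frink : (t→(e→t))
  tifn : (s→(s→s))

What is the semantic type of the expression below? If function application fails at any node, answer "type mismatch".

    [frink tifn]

At [frink tifn]: neither (t→(e→t)) nor (s→(s→s)) can take the other as argument; the node is ill-typed.

type mismatch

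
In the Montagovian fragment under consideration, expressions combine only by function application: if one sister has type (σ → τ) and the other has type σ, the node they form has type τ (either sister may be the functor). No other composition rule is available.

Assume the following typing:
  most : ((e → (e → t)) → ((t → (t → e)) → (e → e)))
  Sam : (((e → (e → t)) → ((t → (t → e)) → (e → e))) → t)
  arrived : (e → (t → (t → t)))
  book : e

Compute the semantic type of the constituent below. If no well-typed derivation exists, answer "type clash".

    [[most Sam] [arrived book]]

[most Sam] — Sam of type (((e → (e → t)) → ((t → (t → e)) → (e → e))) → t) combines with most of type ((e → (e → t)) → ((t → (t → e)) → (e → e))): type t.
[arrived book] — arrived of type (e → (t → (t → t))) combines with book of type e: type (t → (t → t)).
[[most Sam] [arrived book]] — [arrived book] of type (t → (t → t)) combines with [most Sam] of type t: type (t → t).

(t → t)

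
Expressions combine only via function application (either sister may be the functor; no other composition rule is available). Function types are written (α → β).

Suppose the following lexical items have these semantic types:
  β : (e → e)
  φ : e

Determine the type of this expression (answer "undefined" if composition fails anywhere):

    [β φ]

[β φ]: functor β : (e → e), argument φ : e; result e.

e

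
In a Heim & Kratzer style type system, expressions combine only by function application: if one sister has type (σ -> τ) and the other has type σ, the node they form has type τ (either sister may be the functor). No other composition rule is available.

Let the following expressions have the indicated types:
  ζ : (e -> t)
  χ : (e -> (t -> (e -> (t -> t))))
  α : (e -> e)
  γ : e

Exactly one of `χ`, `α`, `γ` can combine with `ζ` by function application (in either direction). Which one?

γ

χ : (e -> (t -> (e -> (t -> t)))) — ζ needs e; χ needs e; neither fits.
α : (e -> e) — ζ needs e; α needs e; neither fits.
γ — combines: ζ : (e -> t) takes γ : e as argument, giving t.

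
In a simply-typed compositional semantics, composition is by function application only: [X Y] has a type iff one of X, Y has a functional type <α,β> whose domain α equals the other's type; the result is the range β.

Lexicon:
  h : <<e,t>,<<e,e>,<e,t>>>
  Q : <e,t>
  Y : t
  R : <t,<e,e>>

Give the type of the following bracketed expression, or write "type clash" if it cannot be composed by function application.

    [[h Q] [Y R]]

[h Q]: h is <<e,t>,<<e,e>,<e,t>>>, Q is <e,t>; result <<e,e>,<e,t>>.
[Y R]: R is <t,<e,e>>, Y is t; result <e,e>.
[[h Q] [Y R]]: [h Q] is <<e,e>,<e,t>>, [Y R] is <e,e>; result <e,t>.

<e,t>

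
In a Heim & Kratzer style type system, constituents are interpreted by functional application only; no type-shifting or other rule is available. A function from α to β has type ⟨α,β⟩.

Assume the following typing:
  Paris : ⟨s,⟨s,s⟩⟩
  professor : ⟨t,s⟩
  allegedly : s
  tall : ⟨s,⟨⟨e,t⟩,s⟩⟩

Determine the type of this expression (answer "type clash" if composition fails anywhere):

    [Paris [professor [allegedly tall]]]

type clash

[allegedly tall] — tall of type ⟨s,⟨⟨e,t⟩,s⟩⟩ combines with allegedly of type s: type ⟨⟨e,t⟩,s⟩.
[professor [allegedly tall]]: ⟨t,s⟩ with ⟨⟨e,t⟩,s⟩ — neither is a function whose domain matches the other; composition fails here.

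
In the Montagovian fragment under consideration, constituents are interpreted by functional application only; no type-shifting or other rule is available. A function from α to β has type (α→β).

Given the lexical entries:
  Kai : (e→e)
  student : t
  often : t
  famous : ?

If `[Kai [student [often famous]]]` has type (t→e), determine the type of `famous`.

For [Kai [student [often famous]]] to have type (t→e) with Kai of type (e→e), [student [often famous]] must be the function: [student [often famous]] : ((e→e)→(t→e)).
For [student [often famous]] to have type ((e→e)→(t→e)) with student of type t, [often famous] must be the function: [often famous] : (t→((e→e)→(t→e))).
For [often famous] to have type (t→((e→e)→(t→e))) with often of type t, famous must be the function: famous : (t→(t→((e→e)→(t→e)))).

(t→(t→((e→e)→(t→e))))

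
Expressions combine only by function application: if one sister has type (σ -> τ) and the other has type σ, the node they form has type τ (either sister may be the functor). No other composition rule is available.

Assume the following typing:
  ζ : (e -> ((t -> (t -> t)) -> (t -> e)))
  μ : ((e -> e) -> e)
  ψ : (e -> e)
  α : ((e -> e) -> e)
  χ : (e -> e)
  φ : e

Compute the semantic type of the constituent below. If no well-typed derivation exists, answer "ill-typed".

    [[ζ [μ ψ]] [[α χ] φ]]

ill-typed

At [μ ψ], μ : ((e -> e) -> e) takes ψ : (e -> e), giving e.
At [ζ [μ ψ]], ζ : (e -> ((t -> (t -> t)) -> (t -> e))) takes [μ ψ] : e, giving ((t -> (t -> t)) -> (t -> e)).
At [α χ], α : ((e -> e) -> e) takes χ : (e -> e), giving e.
[[α χ] φ]: e with e — neither is a function whose domain matches the other; composition fails here.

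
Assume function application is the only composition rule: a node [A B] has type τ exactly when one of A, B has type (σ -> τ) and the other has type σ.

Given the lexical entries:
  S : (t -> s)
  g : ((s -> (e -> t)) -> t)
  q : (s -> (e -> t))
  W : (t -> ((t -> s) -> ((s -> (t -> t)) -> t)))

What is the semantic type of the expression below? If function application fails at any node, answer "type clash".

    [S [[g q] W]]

((s -> (t -> t)) -> t)

[g q]: g is ((s -> (e -> t)) -> t), q is (s -> (e -> t)); result t.
[[g q] W]: W is (t -> ((t -> s) -> ((s -> (t -> t)) -> t))), [g q] is t; result ((t -> s) -> ((s -> (t -> t)) -> t)).
[S [[g q] W]]: [[g q] W] is ((t -> s) -> ((s -> (t -> t)) -> t)), S is (t -> s); result ((s -> (t -> t)) -> t).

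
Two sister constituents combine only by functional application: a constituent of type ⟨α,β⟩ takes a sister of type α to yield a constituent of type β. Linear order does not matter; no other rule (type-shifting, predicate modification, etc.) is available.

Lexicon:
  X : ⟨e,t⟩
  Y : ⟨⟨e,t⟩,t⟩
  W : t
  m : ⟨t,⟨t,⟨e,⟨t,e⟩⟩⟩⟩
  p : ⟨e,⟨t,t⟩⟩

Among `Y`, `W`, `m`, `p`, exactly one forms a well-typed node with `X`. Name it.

Y

Y — combines: Y : ⟨⟨e,t⟩,t⟩ takes X : ⟨e,t⟩ as argument, giving t.
W : t — does not combine with X.
m : ⟨t,⟨t,⟨e,⟨t,e⟩⟩⟩⟩ — does not combine with X.
p : ⟨e,⟨t,t⟩⟩ — does not combine with X.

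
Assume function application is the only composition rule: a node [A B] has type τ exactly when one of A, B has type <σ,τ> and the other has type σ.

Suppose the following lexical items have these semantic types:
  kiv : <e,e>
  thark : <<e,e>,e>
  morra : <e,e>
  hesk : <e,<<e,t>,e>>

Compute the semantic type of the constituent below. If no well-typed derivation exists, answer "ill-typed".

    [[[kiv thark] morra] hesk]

<<e,t>,e>

[kiv thark] — thark of type <<e,e>,e> combines with kiv of type <e,e>: type e.
[[kiv thark] morra] — morra of type <e,e> combines with [kiv thark] of type e: type e.
[[[kiv thark] morra] hesk] — hesk of type <e,<<e,t>,e>> combines with [[kiv thark] morra] of type e: type <<e,t>,e>.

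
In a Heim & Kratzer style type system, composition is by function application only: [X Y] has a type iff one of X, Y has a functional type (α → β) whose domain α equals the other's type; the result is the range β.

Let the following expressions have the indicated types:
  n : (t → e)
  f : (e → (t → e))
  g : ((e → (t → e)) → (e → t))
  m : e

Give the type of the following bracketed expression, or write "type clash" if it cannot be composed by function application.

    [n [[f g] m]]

[f g] — g of type ((e → (t → e)) → (e → t)) combines with f of type (e → (t → e)): type (e → t).
[[f g] m] — [f g] of type (e → t) combines with m of type e: type t.
[n [[f g] m]] — n of type (t → e) combines with [[f g] m] of type t: type e.

e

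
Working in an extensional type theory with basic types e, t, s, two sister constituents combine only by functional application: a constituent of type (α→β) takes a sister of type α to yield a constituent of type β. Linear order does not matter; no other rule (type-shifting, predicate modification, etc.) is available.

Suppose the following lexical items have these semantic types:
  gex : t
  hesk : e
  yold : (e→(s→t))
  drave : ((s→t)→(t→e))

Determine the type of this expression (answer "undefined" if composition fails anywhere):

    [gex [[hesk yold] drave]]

e

At [hesk yold], yold : (e→(s→t)) takes hesk : e, giving (s→t).
At [[hesk yold] drave], drave : ((s→t)→(t→e)) takes [hesk yold] : (s→t), giving (t→e).
At [gex [[hesk yold] drave]], [[hesk yold] drave] : (t→e) takes gex : t, giving e.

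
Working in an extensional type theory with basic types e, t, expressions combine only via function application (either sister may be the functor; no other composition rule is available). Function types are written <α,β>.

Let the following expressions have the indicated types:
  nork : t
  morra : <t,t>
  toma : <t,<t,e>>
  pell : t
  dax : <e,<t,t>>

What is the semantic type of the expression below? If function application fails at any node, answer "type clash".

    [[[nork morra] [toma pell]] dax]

<t,t>

[nork morra]: morra is <t,t>, nork is t; result t.
[toma pell]: toma is <t,<t,e>>, pell is t; result <t,e>.
[[nork morra] [toma pell]]: [toma pell] is <t,e>, [nork morra] is t; result e.
[[[nork morra] [toma pell]] dax]: dax is <e,<t,t>>, [[nork morra] [toma pell]] is e; result <t,t>.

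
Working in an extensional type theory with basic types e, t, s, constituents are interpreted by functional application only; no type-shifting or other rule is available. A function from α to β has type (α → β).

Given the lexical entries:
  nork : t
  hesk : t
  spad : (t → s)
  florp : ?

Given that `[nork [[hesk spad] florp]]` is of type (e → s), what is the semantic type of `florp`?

(s → (t → (e → s)))

At [nork [[hesk spad] florp]] (required: (e → s)): nork is t, which is not a function with range (e → s); hence [[hesk spad] florp] is the functor — type (t → (e → s)).
At [[hesk spad] florp] (required: (t → (e → s))): [hesk spad] is s, which is not a function with range (t → (e → s)); hence florp is the functor — type (s → (t → (e → s))).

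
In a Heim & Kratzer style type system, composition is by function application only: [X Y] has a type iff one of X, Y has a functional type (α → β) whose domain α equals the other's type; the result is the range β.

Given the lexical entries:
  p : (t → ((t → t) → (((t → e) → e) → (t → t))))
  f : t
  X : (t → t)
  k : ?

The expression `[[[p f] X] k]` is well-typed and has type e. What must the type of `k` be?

[[[p f] X] k] must have type e. The sister [[p f] X] has type (((t → e) → e) → (t → t)); that is not a function onto e, so k must be the functor, of type ((((t → e) → e) → (t → t)) → e).

((((t → e) → e) → (t → t)) → e)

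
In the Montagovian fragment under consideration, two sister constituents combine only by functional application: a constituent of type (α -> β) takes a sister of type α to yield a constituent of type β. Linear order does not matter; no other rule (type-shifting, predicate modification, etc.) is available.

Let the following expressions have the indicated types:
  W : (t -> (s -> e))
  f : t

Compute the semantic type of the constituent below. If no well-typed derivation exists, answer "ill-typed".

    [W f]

[W f]: functor W : (t -> (s -> e)), argument f : t; result (s -> e).

(s -> e)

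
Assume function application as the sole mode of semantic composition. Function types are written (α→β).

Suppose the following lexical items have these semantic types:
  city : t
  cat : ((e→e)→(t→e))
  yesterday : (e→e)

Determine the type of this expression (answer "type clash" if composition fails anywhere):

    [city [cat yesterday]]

[cat yesterday]: functor cat : ((e→e)→(t→e)), argument yesterday : (e→e); result (t→e).
[city [cat yesterday]]: functor [cat yesterday] : (t→e), argument city : t; result e.

e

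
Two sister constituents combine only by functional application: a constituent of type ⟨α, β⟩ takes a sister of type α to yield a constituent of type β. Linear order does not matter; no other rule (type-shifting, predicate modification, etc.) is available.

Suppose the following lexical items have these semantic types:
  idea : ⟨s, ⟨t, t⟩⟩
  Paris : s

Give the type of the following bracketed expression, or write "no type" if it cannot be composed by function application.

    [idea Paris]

⟨t, t⟩

[idea Paris] — idea of type ⟨s, ⟨t, t⟩⟩ combines with Paris of type s: type ⟨t, t⟩.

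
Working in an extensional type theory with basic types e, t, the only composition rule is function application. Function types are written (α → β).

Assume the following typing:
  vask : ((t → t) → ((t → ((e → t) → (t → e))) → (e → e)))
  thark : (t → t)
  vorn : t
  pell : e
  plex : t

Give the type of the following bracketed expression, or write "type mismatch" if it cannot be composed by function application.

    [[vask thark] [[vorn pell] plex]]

[vask thark]: vask is ((t → t) → ((t → ((e → t) → (t → e))) → (e → e))), thark is (t → t); result ((t → ((e → t) → (t → e))) → (e → e)).
[vorn pell]: t with e — neither is a function whose domain matches the other; composition fails here.

type mismatch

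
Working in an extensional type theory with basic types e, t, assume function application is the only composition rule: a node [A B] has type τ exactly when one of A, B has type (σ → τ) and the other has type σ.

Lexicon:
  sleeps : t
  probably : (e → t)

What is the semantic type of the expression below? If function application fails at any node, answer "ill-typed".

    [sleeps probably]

ill-typed

[sleeps probably]: t and (e → t) cannot combine by function application — type clash.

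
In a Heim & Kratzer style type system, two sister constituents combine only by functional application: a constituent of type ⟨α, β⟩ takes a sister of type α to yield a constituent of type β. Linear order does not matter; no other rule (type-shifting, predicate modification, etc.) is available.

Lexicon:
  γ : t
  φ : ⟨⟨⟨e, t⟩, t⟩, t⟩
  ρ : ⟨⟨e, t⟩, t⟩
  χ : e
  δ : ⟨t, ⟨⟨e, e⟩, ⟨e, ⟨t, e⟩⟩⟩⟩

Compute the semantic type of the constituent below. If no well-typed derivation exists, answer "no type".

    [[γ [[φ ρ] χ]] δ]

no type

[φ ρ]: functor φ : ⟨⟨⟨e, t⟩, t⟩, t⟩, argument ρ : ⟨⟨e, t⟩, t⟩; result t.
[[φ ρ] χ]: t and e cannot combine by function application — type clash.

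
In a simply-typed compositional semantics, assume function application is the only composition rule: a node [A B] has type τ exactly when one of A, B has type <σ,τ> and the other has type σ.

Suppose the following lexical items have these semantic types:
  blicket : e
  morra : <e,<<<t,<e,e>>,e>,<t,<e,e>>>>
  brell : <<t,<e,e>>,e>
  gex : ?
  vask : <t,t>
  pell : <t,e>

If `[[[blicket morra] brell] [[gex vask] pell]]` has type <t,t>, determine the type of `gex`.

<<t,t>,<<t,e>,<<t,<e,e>>,<t,t>>>>

[[[blicket morra] brell] [[gex vask] pell]] is required to be <t,t>. [[blicket morra] brell] : <t,<e,e>> cannot yield <t,t> as functor, so [[gex vask] pell] : <<t,<e,e>>,<t,t>>.
[[gex vask] pell] is required to be <<t,<e,e>>,<t,t>>. pell : <t,e> cannot yield <<t,<e,e>>,<t,t>> as functor, so [gex vask] : <<t,e>,<<t,<e,e>>,<t,t>>>.
[gex vask] is required to be <<t,e>,<<t,<e,e>>,<t,t>>>. vask : <t,t> cannot yield <<t,e>,<<t,<e,e>>,<t,t>>> as functor, so gex : <<t,t>,<<t,e>,<<t,<e,e>>,<t,t>>>>.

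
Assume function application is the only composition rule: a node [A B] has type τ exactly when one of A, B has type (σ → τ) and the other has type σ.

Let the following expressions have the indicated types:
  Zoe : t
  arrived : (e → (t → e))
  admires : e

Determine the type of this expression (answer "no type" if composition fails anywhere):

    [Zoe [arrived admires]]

[arrived admires] — arrived of type (e → (t → e)) combines with admires of type e: type (t → e).
[Zoe [arrived admires]] — [arrived admires] of type (t → e) combines with Zoe of type t: type e.

e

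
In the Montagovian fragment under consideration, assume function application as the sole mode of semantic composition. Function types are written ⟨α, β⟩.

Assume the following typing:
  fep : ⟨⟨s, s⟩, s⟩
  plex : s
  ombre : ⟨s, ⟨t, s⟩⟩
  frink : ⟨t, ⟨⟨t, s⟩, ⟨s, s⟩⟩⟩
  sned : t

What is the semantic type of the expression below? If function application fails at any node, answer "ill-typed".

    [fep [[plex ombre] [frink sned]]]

[plex ombre]: ombre is ⟨s, ⟨t, s⟩⟩, plex is s; result ⟨t, s⟩.
[frink sned]: frink is ⟨t, ⟨⟨t, s⟩, ⟨s, s⟩⟩⟩, sned is t; result ⟨⟨t, s⟩, ⟨s, s⟩⟩.
[[plex ombre] [frink sned]]: [frink sned] is ⟨⟨t, s⟩, ⟨s, s⟩⟩, [plex ombre] is ⟨t, s⟩; result ⟨s, s⟩.
[fep [[plex ombre] [frink sned]]]: fep is ⟨⟨s, s⟩, s⟩, [[plex ombre] [frink sned]] is ⟨s, s⟩; result s.

s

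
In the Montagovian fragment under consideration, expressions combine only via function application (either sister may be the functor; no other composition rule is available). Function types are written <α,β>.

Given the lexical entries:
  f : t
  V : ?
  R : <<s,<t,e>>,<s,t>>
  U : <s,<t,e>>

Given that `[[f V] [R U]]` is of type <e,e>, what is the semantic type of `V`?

<t,<<s,t>,<e,e>>>

For [[f V] [R U]] to have type <e,e> with [R U] of type <s,t>, [f V] must be the function: [f V] : <<s,t>,<e,e>>.
For [f V] to have type <<s,t>,<e,e>> with f of type t, V must be the function: V : <t,<<s,t>,<e,e>>>.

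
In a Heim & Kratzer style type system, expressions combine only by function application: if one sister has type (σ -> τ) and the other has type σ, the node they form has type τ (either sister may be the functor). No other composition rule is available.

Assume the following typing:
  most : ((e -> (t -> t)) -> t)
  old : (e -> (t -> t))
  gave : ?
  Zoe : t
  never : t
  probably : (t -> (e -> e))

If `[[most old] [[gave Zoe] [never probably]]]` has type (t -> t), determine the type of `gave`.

(t -> ((e -> e) -> (t -> (t -> t))))

At [[most old] [[gave Zoe] [never probably]]] (required: (t -> t)): [most old] is t, which is not a function with range (t -> t); hence [[gave Zoe] [never probably]] is the functor — type (t -> (t -> t)).
At [[gave Zoe] [never probably]] (required: (t -> (t -> t))): [never probably] is (e -> e), which is not a function with range (t -> (t -> t)); hence [gave Zoe] is the functor — type ((e -> e) -> (t -> (t -> t))).
At [gave Zoe] (required: ((e -> e) -> (t -> (t -> t)))): Zoe is t, which is not a function with range ((e -> e) -> (t -> (t -> t))); hence gave is the functor — type (t -> ((e -> e) -> (t -> (t -> t)))).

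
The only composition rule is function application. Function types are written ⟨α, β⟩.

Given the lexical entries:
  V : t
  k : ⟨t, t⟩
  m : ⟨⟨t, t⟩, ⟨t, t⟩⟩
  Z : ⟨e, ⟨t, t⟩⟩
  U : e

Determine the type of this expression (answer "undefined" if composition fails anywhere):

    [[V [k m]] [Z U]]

[k m]: functor m : ⟨⟨t, t⟩, ⟨t, t⟩⟩, argument k : ⟨t, t⟩; result ⟨t, t⟩.
[V [k m]]: functor [k m] : ⟨t, t⟩, argument V : t; result t.
[Z U]: functor Z : ⟨e, ⟨t, t⟩⟩, argument U : e; result ⟨t, t⟩.
[[V [k m]] [Z U]]: functor [Z U] : ⟨t, t⟩, argument [V [k m]] : t; result t.

t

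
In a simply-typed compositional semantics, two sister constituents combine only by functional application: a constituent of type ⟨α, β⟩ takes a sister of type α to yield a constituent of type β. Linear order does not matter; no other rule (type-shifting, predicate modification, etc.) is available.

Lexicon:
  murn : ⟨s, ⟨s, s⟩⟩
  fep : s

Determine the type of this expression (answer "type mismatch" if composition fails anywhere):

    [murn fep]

⟨s, s⟩

[murn fep]: murn is ⟨s, ⟨s, s⟩⟩, fep is s; result ⟨s, s⟩.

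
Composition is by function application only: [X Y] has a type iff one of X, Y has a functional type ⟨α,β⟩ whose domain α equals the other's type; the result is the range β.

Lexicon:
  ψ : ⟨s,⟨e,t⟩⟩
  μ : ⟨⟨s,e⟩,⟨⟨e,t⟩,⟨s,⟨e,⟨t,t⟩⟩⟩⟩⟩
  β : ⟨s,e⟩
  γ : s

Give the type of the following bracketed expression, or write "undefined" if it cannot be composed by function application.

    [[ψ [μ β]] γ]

undefined

[μ β]: functor μ : ⟨⟨s,e⟩,⟨⟨e,t⟩,⟨s,⟨e,⟨t,t⟩⟩⟩⟩⟩, argument β : ⟨s,e⟩; result ⟨⟨e,t⟩,⟨s,⟨e,⟨t,t⟩⟩⟩⟩.
[ψ [μ β]]: ⟨s,⟨e,t⟩⟩ with ⟨⟨e,t⟩,⟨s,⟨e,⟨t,t⟩⟩⟩⟩ — neither is a function whose domain matches the other; composition fails here.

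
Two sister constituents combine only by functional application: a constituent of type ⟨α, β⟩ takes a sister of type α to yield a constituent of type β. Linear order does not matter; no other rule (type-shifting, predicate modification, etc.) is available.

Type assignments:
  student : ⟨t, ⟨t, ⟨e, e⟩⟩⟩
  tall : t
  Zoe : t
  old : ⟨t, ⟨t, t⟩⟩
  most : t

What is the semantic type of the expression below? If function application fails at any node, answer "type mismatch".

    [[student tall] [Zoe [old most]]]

⟨e, e⟩

[student tall]: ⟨t, ⟨t, ⟨e, e⟩⟩⟩ applied to t yields ⟨t, ⟨e, e⟩⟩.
[old most]: ⟨t, ⟨t, t⟩⟩ applied to t yields ⟨t, t⟩.
[Zoe [old most]]: ⟨t, t⟩ applied to t yields t.
[[student tall] [Zoe [old most]]]: ⟨t, ⟨e, e⟩⟩ applied to t yields ⟨e, e⟩.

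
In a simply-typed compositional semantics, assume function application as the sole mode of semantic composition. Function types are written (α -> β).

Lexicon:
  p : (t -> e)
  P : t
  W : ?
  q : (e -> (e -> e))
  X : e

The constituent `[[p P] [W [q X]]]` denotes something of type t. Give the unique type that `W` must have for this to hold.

For [[p P] [W [q X]]] to have type t with [p P] of type e, [W [q X]] must be the function: [W [q X]] : (e -> t).
For [W [q X]] to have type (e -> t) with [q X] of type (e -> e), W must be the function: W : ((e -> e) -> (e -> t)).

((e -> e) -> (e -> t))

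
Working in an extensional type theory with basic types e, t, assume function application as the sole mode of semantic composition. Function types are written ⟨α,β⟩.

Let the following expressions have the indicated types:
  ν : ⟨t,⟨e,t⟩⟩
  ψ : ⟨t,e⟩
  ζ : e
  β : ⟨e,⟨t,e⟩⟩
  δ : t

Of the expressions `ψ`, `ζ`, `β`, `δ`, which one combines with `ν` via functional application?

δ

ψ : ⟨t,e⟩ — ν needs t; ψ needs t; neither fits.
ζ : e — ν needs t; ζ needs nothing (atomic); neither fits.
β : ⟨e,⟨t,e⟩⟩ — ν needs t; β needs e; neither fits.
δ — combines: ν : ⟨t,⟨e,t⟩⟩ takes δ : t as argument, giving ⟨e,t⟩.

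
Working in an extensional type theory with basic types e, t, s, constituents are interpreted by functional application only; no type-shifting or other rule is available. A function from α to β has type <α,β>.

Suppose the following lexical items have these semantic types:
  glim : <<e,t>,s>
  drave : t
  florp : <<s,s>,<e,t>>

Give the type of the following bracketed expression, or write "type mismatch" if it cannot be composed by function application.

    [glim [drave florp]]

type mismatch

At [drave florp]: neither t nor <<s,s>,<e,t>> can take the other as argument; the node is ill-typed.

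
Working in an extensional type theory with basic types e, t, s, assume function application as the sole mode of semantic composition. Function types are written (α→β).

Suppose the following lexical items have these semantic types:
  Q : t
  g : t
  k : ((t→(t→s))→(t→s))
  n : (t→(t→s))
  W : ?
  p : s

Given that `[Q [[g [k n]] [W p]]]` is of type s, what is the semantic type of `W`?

(s→(s→(t→s)))

[Q [[g [k n]] [W p]]] is required to be s. Q : t cannot yield s as functor, so [[g [k n]] [W p]] : (t→s).
[[g [k n]] [W p]] is required to be (t→s). [g [k n]] : s cannot yield (t→s) as functor, so [W p] : (s→(t→s)).
[W p] is required to be (s→(t→s)). p : s cannot yield (s→(t→s)) as functor, so W : (s→(s→(t→s))).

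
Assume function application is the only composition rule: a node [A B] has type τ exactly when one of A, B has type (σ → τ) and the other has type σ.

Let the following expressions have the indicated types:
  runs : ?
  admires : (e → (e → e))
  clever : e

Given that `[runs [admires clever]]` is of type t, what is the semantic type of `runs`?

For [runs [admires clever]] to have type t with [admires clever] of type (e → e), runs must be the function: runs : ((e → e) → t).

((e → e) → t)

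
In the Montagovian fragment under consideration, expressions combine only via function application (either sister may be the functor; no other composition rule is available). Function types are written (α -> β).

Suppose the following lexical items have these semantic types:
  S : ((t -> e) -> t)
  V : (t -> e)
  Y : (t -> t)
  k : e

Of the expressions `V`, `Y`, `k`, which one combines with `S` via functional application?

V — combines: S : ((t -> e) -> t) takes V : (t -> e) as argument, giving t.
Y : (t -> t) — S needs (t -> e); Y needs t; neither fits.
k : e — S needs (t -> e); k needs nothing (atomic); neither fits.

V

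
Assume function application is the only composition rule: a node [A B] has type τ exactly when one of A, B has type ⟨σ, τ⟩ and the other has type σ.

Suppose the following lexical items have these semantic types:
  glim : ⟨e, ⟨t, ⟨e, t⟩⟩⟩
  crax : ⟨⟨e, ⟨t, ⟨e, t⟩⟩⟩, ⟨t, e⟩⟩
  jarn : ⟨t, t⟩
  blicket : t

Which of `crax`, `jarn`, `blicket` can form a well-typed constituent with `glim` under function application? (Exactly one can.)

crax — combines: crax : ⟨⟨e, ⟨t, ⟨e, t⟩⟩⟩, ⟨t, e⟩⟩ takes glim : ⟨e, ⟨t, ⟨e, t⟩⟩⟩ as argument, giving ⟨t, e⟩.
jarn : ⟨t, t⟩ — neither side's domain matches the other.
blicket : t — neither side's domain matches the other.

crax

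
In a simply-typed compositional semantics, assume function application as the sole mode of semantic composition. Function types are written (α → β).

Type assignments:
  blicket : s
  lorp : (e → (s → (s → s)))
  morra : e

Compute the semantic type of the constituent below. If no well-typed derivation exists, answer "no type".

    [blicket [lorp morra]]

At [lorp morra], lorp : (e → (s → (s → s))) takes morra : e, giving (s → (s → s)).
At [blicket [lorp morra]], [lorp morra] : (s → (s → s)) takes blicket : s, giving (s → s).

(s → s)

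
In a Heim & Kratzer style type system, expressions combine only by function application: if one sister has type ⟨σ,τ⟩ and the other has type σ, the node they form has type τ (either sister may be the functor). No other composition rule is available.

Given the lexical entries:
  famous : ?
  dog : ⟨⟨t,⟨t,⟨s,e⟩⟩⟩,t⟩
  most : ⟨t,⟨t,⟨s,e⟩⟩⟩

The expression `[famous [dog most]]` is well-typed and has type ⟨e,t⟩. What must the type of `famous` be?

For [famous [dog most]] to have type ⟨e,t⟩ with [dog most] of type t, famous must be the function: famous : ⟨t,⟨e,t⟩⟩.

⟨t,⟨e,t⟩⟩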